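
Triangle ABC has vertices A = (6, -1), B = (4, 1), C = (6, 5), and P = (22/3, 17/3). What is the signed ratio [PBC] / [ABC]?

1/3

[ABC] = ½·(6·(1−5) + 4·(5−(-1)) + 6·(-1−1)) = ½·(-24 + 24 − 12) = -6.
[PBC] = ½·((22/3)·(1−5) + 4·(5−(17/3)) + 6·(17/3−1)) = ½·(-88/3 − 8/3 + 28) = -2, so the ratio is (-2)/(-6) = 1/3.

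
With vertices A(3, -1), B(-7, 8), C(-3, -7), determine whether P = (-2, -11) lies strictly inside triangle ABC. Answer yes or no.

Barycentric coordinates of P: (-1/114, -5/19, 145/114).
The three coordinates are negative, negative, positive; a point is interior exactly when all three are positive.

no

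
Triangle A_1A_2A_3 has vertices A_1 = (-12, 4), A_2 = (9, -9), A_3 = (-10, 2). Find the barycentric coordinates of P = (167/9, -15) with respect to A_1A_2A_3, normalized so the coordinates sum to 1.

Signed area of the reference triangle: [A_1A_2A_3] = ½·((-12)·(-9−2) + 9·(2−4) + (-10)·(4−(-9))) = ½·(132 − 18 − 130) = -8.
[PA_2A_3] = ½·((167/9)·(-9−2) + 9·(2−(-15)) + (-10)·(-15−(-9))) = ½·(-1837/9 + 153 + 60) = 40/9, so the A_1-coordinate is (40/9)/(-8) = -5/9.
[A_1PA_3] = ½·((-12)·(-15−2) + (167/9)·(2−4) + (-10)·(4−(-15))) = ½·(204 − 334/9 − 190) = -104/9, so the A_2-coordinate is 13/9.
[A_1A_2P] = ½·((-12)·(-9−(-15)) + 9·(-15−4) + (167/9)·(4−(-9))) = ½·(-72 − 171 + 2171/9) = -8/9, so the A_3-coordinate is 1/9.
Check: -5/9 + 13/9 + 1/9 = 1.

(-5/9, 13/9, 1/9)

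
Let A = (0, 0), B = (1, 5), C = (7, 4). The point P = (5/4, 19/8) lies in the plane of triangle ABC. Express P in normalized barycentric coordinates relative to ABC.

(1/2, 3/8, 1/8)

Signed area of the reference triangle: [ABC] = ½·(0·(5−4) + 1·(4−0) + 7·(0−5)) = ½·(0 + 4 − 35) = -31/2.
[PBC] = ½·((5/4)·(5−4) + 1·(4−(19/8)) + 7·(19/8−5)) = ½·(5/4 + 13/8 − 147/8) = -31/4, so the A-coordinate is (-31/4)/(-31/2) = 1/2.
[APC] = ½·(0·(19/8−4) + (5/4)·(4−0) + 7·(0−(19/8))) = ½·(0 + 5 − 133/8) = -93/16, so the B-coordinate is 3/8.
[ABP] = ½·(0·(5−(19/8)) + 1·(19/8−0) + (5/4)·(0−5)) = ½·(0 + 19/8 − 25/4) = -31/16, so the C-coordinate is 1/8.
Check: 1/2 + 3/8 + 1/8 = 1.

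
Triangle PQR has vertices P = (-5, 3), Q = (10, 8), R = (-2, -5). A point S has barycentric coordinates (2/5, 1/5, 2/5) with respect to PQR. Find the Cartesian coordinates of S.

(-4/5, 4/5)

S = (2/5)·P + (1/5)·Q + (2/5)·R.
x-coordinate: (2/5)·(-5) + (1/5)·10 + (2/5)·(-2) = -4/5.
y-coordinate: (2/5)·3 + (1/5)·8 + (2/5)·(-5) = 4/5.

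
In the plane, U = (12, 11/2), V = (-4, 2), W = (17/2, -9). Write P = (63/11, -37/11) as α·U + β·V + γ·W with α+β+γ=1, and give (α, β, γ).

Signed area of the reference triangle: [UVW] = ½·(12·(2−(-9)) + (-4)·(-9−(11/2)) + (17/2)·(11/2−2)) = ½·(132 + 58 + 119/4) = 879/8.
[PVW] = ½·((63/11)·(2−(-9)) + (-4)·(-9−(-37/11)) + (17/2)·(-37/11−2)) = ½·(63 + 248/11 − 1003/22) = 879/44, so the U-coordinate is (879/44)/(879/8) = 2/11.
[UPW] = ½·(12·(-37/11−(-9)) + (63/11)·(-9−(11/2)) + (17/2)·(11/2−(-37/11))) = ½·(744/11 − 1827/22 + 3315/44) = 2637/88, so the V-coordinate is 3/11.
[UVP] = ½·(12·(2−(-37/11)) + (-4)·(-37/11−(11/2)) + (63/11)·(11/2−2)) = ½·(708/11 + 390/11 + 441/22) = 2637/44, so the W-coordinate is 6/11.

(2/11, 3/11, 6/11)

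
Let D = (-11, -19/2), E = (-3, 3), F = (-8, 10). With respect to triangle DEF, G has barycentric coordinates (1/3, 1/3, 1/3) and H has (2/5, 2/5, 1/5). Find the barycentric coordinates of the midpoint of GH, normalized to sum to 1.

Since both coordinate triples sum to 1, the midpoint's barycentrics are the componentwise average.
(1/3+2/5)/2 = 11/30; similarly 11/30 and 4/15.

(11/30, 11/30, 4/15)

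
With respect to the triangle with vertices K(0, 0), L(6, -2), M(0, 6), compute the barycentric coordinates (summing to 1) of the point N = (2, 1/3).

(1/2, 1/3, 1/6)

Signed area of the reference triangle: [KLM] = ½·(0·(-2−6) + 6·(6−0) + 0·(0−(-2))) = ½·(0 + 36 + 0) = 18.
[NLM] = ½·(2·(-2−6) + 6·(6−(1/3)) + 0·(1/3−(-2))) = ½·(-16 + 34 + 0) = 9, so the K-coordinate is 9/18 = 1/2.
[KNM] = ½·(0·(1/3−6) + 2·(6−0) + 0·(0−(1/3))) = ½·(0 + 12 + 0) = 6, so the L-coordinate is 1/3.
[KLN] = ½·(0·(-2−(1/3)) + 6·(1/3−0) + 2·(0−(-2))) = ½·(0 + 2 + 4) = 3, so the M-coordinate is 1/6.
Check: 1/2 + 1/3 + 1/6 = 1.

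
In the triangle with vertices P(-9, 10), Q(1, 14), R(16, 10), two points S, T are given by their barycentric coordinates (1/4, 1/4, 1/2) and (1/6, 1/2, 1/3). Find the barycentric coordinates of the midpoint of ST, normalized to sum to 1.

(5/24, 3/8, 5/12)

Since both coordinate triples sum to 1, the midpoint's barycentrics are the componentwise average.
(1/4+1/6)/2 = 5/24; similarly 3/8 and 5/12.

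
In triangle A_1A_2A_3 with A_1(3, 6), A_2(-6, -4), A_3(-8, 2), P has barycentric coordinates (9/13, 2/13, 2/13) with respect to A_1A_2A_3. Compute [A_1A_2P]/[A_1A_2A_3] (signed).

2/13

The signed ratio [A_1A_2P]/[A_1A_2A_3] equals the barycentric coordinate of P at vertex A_3, which is 2/13.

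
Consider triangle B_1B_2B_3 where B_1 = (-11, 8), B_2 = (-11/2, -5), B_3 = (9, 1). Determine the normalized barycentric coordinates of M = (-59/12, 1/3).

(1/3, 1/2, 1/6)

Signed area of the reference triangle: [B_1B_2B_3] = ½·((-11)·(-5−1) + (-11/2)·(1−8) + 9·(8−(-5))) = ½·(66 + 77/2 + 117) = 443/4.
[MB_2B_3] = ½·((-59/12)·(-5−1) + (-11/2)·(1−(1/3)) + 9·(1/3−(-5))) = ½·(59/2 − 11/3 + 48) = 443/12, so the B_1-coordinate is (443/12)/(443/4) = 1/3.
[B_1MB_3] = ½·((-11)·(1/3−1) + (-59/12)·(1−8) + 9·(8−(1/3))) = ½·(22/3 + 413/12 + 69) = 443/8, so the B_2-coordinate is 1/2.
[B_1B_2M] = ½·((-11)·(-5−(1/3)) + (-11/2)·(1/3−8) + (-59/12)·(8−(-5))) = ½·(176/3 + 253/6 − 767/12) = 443/24, so the B_3-coordinate is 1/6.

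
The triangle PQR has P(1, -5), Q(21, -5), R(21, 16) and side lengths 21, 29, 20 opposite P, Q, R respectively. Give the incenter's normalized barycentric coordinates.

(3/10, 29/70, 2/7)

The incenter has barycentric coordinates proportional to the opposite side lengths: (21 : 29 : 20).
Normalizing by 21+29+20 = 70 gives (3/10, 29/70, 2/7).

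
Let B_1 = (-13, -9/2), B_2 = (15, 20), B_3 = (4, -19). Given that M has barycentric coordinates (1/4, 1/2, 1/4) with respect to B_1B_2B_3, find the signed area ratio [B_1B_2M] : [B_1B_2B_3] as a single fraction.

1/4

The signed ratio [B_1B_2M]/[B_1B_2B_3] equals the barycentric coordinate of M at vertex B_3, which is 1/4.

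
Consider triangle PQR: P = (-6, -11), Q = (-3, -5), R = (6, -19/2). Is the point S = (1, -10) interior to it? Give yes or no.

yes

Barycentric coordinates of S: (2/5, 1/45, 26/45).
The three coordinates are positive, positive, positive; a point is interior exactly when all three are positive.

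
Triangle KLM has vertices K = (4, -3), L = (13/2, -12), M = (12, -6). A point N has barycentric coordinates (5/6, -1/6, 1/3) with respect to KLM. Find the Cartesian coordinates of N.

(25/4, -5/2)

N = (5/6)·K + (-1/6)·L + (1/3)·M.
x-coordinate: (5/6)·4 + (-1/6)·(13/2) + (1/3)·12 = 25/4.
y-coordinate: (5/6)·(-3) + (-1/6)·(-12) + (1/3)·(-6) = -5/2.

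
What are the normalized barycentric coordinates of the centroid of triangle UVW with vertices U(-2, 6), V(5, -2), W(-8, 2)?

The centroid is the average of the vertices, so each weight is 1/3.

(1/3, 1/3, 1/3)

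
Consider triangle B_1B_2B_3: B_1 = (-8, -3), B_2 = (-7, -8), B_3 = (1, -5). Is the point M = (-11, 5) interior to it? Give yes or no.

no

Barycentric coordinates of M: (116/43, -66/43, -7/43).
The three coordinates are positive, negative, negative; a point is interior exactly when all three are positive.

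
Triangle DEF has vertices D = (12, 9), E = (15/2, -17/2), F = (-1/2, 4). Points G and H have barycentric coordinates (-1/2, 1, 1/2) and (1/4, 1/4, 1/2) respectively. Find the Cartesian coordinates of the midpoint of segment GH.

Barycentric coordinates of the midpoint are the average: (-1/8, 5/8, 1/2).
Converting: (-1/8)·D + (5/8)·E + (1/2)·F = (47/16, -71/16).

(47/16, -71/16)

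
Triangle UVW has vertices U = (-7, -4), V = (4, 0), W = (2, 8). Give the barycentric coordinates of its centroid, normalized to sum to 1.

(1/3, 1/3, 1/3)

The centroid is the average of the vertices, so each weight is 1/3.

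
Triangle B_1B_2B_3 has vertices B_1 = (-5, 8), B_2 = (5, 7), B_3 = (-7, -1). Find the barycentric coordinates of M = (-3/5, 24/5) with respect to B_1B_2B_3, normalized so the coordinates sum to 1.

Signed area of the reference triangle: [B_1B_2B_3] = ½·((-5)·(7−(-1)) + 5·(-1−8) + (-7)·(8−7)) = ½·(-40 − 45 − 7) = -46.
[MB_2B_3] = ½·((-3/5)·(7−(-1)) + 5·(-1−(24/5)) + (-7)·(24/5−7)) = ½·(-24/5 − 29 + 77/5) = -46/5, so the B_1-coordinate is (-46/5)/(-46) = 1/5.
[B_1MB_3] = ½·((-5)·(24/5−(-1)) + (-3/5)·(-1−8) + (-7)·(8−(24/5))) = ½·(-29 + 27/5 − 112/5) = -23, so the B_2-coordinate is 1/2.
[B_1B_2M] = ½·((-5)·(7−(24/5)) + 5·(24/5−8) + (-3/5)·(8−7)) = ½·(-11 − 16 − 3/5) = -69/5, so the B_3-coordinate is 3/10.

(1/5, 1/2, 3/10)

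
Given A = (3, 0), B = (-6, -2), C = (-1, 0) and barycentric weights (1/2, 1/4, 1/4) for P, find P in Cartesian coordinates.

(-1/4, -1/2)

P = (1/2)·A + (1/4)·B + (1/4)·C.
x-coordinate: (1/2)·3 + (1/4)·(-6) + (1/4)·(-1) = -1/4.
y-coordinate: (1/2)·0 + (1/4)·(-2) + (1/4)·0 = -1/2.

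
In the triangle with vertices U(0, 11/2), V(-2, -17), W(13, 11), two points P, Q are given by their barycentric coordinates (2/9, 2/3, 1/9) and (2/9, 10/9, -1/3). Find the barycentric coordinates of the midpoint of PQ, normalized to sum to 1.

Since both coordinate triples sum to 1, the midpoint's barycentrics are the componentwise average.
(2/9+2/9)/2 = 2/9; similarly 8/9 and -1/9.

(2/9, 8/9, -1/9)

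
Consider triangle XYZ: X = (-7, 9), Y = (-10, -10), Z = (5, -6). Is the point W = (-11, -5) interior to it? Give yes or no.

Barycentric coordinates of W: (79/273, 76/91, -34/273).
The three coordinates are positive, positive, negative; a point is interior exactly when all three are positive.

no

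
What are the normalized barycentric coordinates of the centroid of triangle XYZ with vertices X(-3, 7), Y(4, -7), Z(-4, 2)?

(1/3, 1/3, 1/3)

The centroid is the average of the vertices, so each weight is 1/3.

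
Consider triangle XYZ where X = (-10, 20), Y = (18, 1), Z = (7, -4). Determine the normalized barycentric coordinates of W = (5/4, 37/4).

Signed area of the reference triangle: [XYZ] = ½·((-10)·(1−(-4)) + 18·(-4−20) + 7·(20−1)) = ½·(-50 − 432 + 133) = -349/2.
[WYZ] = ½·((5/4)·(1−(-4)) + 18·(-4−(37/4)) + 7·(37/4−1)) = ½·(25/4 − 477/2 + 231/4) = -349/4, so the X-coordinate is (-349/4)/(-349/2) = 1/2.
[XWZ] = ½·((-10)·(37/4−(-4)) + (5/4)·(-4−20) + 7·(20−(37/4))) = ½·(-265/2 − 30 + 301/4) = -349/8, so the Y-coordinate is 1/4.
[XYW] = ½·((-10)·(1−(37/4)) + 18·(37/4−20) + (5/4)·(20−1)) = ½·(165/2 − 387/2 + 95/4) = -349/8, so the Z-coordinate is 1/4.

(1/2, 1/4, 1/4)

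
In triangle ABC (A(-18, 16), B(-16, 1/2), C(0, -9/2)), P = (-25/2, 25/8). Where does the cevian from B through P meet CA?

Barycentric coordinates of P with respect to ABC: (1/4, 1/2, 1/4).
On side CA the B-coordinate is zero; dropping P's B-weight 1/2 and renormalizing the remaining 1/4 : 1/4 gives weights 1/2, 1/2 on C, A.
Q = (1/2)·(0, -9/2) + (1/2)·(-18, 16) = (-9, 23/4).

(-9, 23/4)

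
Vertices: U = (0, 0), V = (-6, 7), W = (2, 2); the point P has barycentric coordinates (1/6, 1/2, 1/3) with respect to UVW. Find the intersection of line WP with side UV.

(-9/2, 21/4)

Line WP meets UV where the W-coordinate vanishes; zeroing P's W-weight and renormalizing leaves U, V-weights 1/6 : 1/2 → (1/4, 3/4).
So Q = (1/4)·U + (3/4)·V = (-9/2, 21/4).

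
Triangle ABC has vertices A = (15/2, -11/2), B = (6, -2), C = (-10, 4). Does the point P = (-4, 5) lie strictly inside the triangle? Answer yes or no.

no

Barycentric coordinates of P: (-52/47, 149/94, 49/94).
The three coordinates are negative, positive, positive; a point is interior exactly when all three are positive.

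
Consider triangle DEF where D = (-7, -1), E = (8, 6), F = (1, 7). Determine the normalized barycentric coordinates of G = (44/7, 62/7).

Signed area of the reference triangle: [DEF] = ½·((-7)·(6−7) + 8·(7−(-1)) + 1·(-1−6)) = ½·(7 + 64 − 7) = 32.
[GEF] = ½·((44/7)·(6−7) + 8·(7−(62/7)) + 1·(62/7−6)) = ½·(-44/7 − 104/7 + 20/7) = -64/7, so the D-coordinate is (-64/7)/32 = -2/7.
[DGF] = ½·((-7)·(62/7−7) + (44/7)·(7−(-1)) + 1·(-1−(62/7))) = ½·(-13 + 352/7 − 69/7) = 96/7, so the E-coordinate is 3/7.
[DEG] = ½·((-7)·(6−(62/7)) + 8·(62/7−(-1)) + (44/7)·(-1−6)) = ½·(20 + 552/7 − 44) = 192/7, so the F-coordinate is 6/7.

(-2/7, 3/7, 6/7)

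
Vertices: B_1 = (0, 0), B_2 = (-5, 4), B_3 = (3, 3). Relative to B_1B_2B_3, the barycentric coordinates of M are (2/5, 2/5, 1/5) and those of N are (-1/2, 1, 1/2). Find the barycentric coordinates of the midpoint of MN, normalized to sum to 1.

(-1/20, 7/10, 7/20)

Since both coordinate triples sum to 1, the midpoint's barycentrics are the componentwise average.
(2/5+-1/2)/2 = -1/20; similarly 7/10 and 7/20.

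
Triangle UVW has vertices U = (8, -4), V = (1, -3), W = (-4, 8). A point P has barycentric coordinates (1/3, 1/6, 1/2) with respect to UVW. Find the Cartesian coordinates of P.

(5/6, 13/6)

P = (1/3)·U + (1/6)·V + (1/2)·W.
x-coordinate: (1/3)·8 + (1/6)·1 + (1/2)·(-4) = 5/6.
y-coordinate: (1/3)·(-4) + (1/6)·(-3) + (1/2)·8 = 13/6.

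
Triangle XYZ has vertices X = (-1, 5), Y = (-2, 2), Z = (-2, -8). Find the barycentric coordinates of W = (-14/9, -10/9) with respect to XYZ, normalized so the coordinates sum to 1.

Signed area of the reference triangle: [XYZ] = ½·((-1)·(2−(-8)) + (-2)·(-8−5) + (-2)·(5−2)) = ½·(-10 + 26 − 6) = 5.
[WYZ] = ½·((-14/9)·(2−(-8)) + (-2)·(-8−(-10/9)) + (-2)·(-10/9−2)) = ½·(-140/9 + 124/9 + 56/9) = 20/9, so the X-coordinate is (20/9)/5 = 4/9.
[XWZ] = ½·((-1)·(-10/9−(-8)) + (-14/9)·(-8−5) + (-2)·(5−(-10/9))) = ½·(-62/9 + 182/9 − 110/9) = 5/9, so the Y-coordinate is 1/9.
[XYW] = ½·((-1)·(2−(-10/9)) + (-2)·(-10/9−5) + (-14/9)·(5−2)) = ½·(-28/9 + 110/9 − 14/3) = 20/9, so the Z-coordinate is 4/9.

(4/9, 1/9, 4/9)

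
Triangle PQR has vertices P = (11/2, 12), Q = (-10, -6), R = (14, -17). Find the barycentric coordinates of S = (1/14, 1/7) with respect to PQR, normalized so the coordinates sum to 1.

(3/7, 3/7, 1/7)

Signed area of the reference triangle: [PQR] = ½·((11/2)·(-6−(-17)) + (-10)·(-17−12) + 14·(12−(-6))) = ½·(121/2 + 290 + 252) = 1205/4.
[SQR] = ½·((1/14)·(-6−(-17)) + (-10)·(-17−(1/7)) + 14·(1/7−(-6))) = ½·(11/14 + 1200/7 + 86) = 3615/28, so the P-coordinate is (3615/28)/(1205/4) = 3/7.
[PSR] = ½·((11/2)·(1/7−(-17)) + (1/14)·(-17−12) + 14·(12−(1/7))) = ½·(660/7 − 29/14 + 166) = 3615/28, so the Q-coordinate is 3/7.
[PQS] = ½·((11/2)·(-6−(1/7)) + (-10)·(1/7−12) + (1/14)·(12−(-6))) = ½·(-473/14 + 830/7 + 9/7) = 1205/28, so the R-coordinate is 1/7.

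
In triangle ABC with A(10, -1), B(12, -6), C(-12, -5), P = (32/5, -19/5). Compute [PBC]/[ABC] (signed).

2/5

[ABC] = ½·(10·(-6−(-5)) + 12·(-5−(-1)) + (-12)·(-1−(-6))) = ½·(-10 − 48 − 60) = -59.
[PBC] = ½·((32/5)·(-6−(-5)) + 12·(-5−(-19/5)) + (-12)·(-19/5−(-6))) = ½·(-32/5 − 72/5 − 132/5) = -118/5, so the ratio is (-118/5)/(-59) = 2/5.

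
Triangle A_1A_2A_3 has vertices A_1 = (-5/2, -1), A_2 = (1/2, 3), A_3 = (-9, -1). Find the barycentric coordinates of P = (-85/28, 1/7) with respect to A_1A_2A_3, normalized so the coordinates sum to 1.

Signed area of the reference triangle: [A_1A_2A_3] = ½·((-5/2)·(3−(-1)) + (1/2)·(-1−(-1)) + (-9)·(-1−3)) = ½·(-10 + 0 + 36) = 13.
[PA_2A_3] = ½·((-85/28)·(3−(-1)) + (1/2)·(-1−(1/7)) + (-9)·(1/7−3)) = ½·(-85/7 − 4/7 + 180/7) = 13/2, so the A_1-coordinate is (13/2)/13 = 1/2.
[A_1PA_3] = ½·((-5/2)·(1/7−(-1)) + (-85/28)·(-1−(-1)) + (-9)·(-1−(1/7))) = ½·(-20/7 + 0 + 72/7) = 26/7, so the A_2-coordinate is 2/7.
[A_1A_2P] = ½·((-5/2)·(3−(1/7)) + (1/2)·(1/7−(-1)) + (-85/28)·(-1−3)) = ½·(-50/7 + 4/7 + 85/7) = 39/14, so the A_3-coordinate is 3/14.
Check: 1/2 + 2/7 + 3/14 = 1.

(1/2, 2/7, 3/14)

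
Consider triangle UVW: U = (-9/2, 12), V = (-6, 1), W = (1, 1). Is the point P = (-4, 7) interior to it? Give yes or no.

yes

Barycentric coordinates of P: (6/11, 2/7, 13/77).
The three coordinates are positive, positive, positive; a point is interior exactly when all three are positive.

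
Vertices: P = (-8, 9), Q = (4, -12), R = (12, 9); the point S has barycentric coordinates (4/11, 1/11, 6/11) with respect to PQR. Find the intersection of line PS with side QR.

Line PS meets QR where the P-coordinate vanishes; zeroing S's P-weight and renormalizing leaves Q, R-weights 1/11 : 6/11 → (1/7, 6/7).
So T = (1/7)·Q + (6/7)·R = (76/7, 6).

(76/7, 6)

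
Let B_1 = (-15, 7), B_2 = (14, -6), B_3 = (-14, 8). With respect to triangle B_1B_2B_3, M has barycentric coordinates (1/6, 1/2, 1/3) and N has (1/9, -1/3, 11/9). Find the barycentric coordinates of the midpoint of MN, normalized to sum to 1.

(5/36, 1/12, 7/9)

Since both coordinate triples sum to 1, the midpoint's barycentrics are the componentwise average.
(1/6+1/9)/2 = 5/36; similarly 1/12 and 7/9.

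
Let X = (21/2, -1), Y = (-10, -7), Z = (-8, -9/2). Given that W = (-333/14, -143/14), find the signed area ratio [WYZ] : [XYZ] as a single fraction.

-5/7

[XYZ] = ½·((21/2)·(-7−(-9/2)) + (-10)·(-9/2−(-1)) + (-8)·(-1−(-7))) = ½·(-105/4 + 35 − 48) = -157/8.
[WYZ] = ½·((-333/14)·(-7−(-9/2)) + (-10)·(-9/2−(-143/14)) + (-8)·(-143/14−(-7))) = ½·(1665/28 − 400/7 + 180/7) = 785/56, so the ratio is (785/56)/(-157/8) = -5/7.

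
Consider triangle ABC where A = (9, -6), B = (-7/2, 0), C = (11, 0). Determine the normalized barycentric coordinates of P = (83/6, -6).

(1, -1/3, 1/3)

Signed area of the reference triangle: [ABC] = ½·(9·(0−0) + (-7/2)·(0−(-6)) + 11·(-6−0)) = ½·(0 − 21 − 66) = -87/2.
[PBC] = ½·((83/6)·(0−0) + (-7/2)·(0−(-6)) + 11·(-6−0)) = ½·(0 − 21 − 66) = -87/2, so the A-coordinate is (-87/2)/(-87/2) = 1.
[APC] = ½·(9·(-6−0) + (83/6)·(0−(-6)) + 11·(-6−(-6))) = ½·(-54 + 83 + 0) = 29/2, so the B-coordinate is -1/3.
[ABP] = ½·(9·(0−(-6)) + (-7/2)·(-6−(-6)) + (83/6)·(-6−0)) = ½·(54 + 0 − 83) = -29/2, so the C-coordinate is 1/3.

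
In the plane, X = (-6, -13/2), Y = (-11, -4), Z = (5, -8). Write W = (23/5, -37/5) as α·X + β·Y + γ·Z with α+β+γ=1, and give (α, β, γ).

(-2/5, 3/10, 11/10)

Signed area of the reference triangle: [XYZ] = ½·((-6)·(-4−(-8)) + (-11)·(-8−(-13/2)) + 5·(-13/2−(-4))) = ½·(-24 + 33/2 − 25/2) = -10.
[WYZ] = ½·((23/5)·(-4−(-8)) + (-11)·(-8−(-37/5)) + 5·(-37/5−(-4))) = ½·(92/5 + 33/5 − 17) = 4, so the X-coordinate is 4/(-10) = -2/5.
[XWZ] = ½·((-6)·(-37/5−(-8)) + (23/5)·(-8−(-13/2)) + 5·(-13/2−(-37/5))) = ½·(-18/5 − 69/10 + 9/2) = -3, so the Y-coordinate is 3/10.
[XYW] = ½·((-6)·(-4−(-37/5)) + (-11)·(-37/5−(-13/2)) + (23/5)·(-13/2−(-4))) = ½·(-102/5 + 99/10 − 23/2) = -11, so the Z-coordinate is 11/10.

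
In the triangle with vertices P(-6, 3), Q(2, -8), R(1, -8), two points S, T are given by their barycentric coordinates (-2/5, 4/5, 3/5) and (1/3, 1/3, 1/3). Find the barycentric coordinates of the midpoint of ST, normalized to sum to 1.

Since both coordinate triples sum to 1, the midpoint's barycentrics are the componentwise average.
(-2/5+1/3)/2 = -1/30; similarly 17/30 and 7/15.

(-1/30, 17/30, 7/15)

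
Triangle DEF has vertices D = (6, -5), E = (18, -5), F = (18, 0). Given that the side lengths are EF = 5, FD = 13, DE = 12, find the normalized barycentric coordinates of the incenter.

(1/6, 13/30, 2/5)

The incenter has barycentric coordinates proportional to the opposite side lengths: (5 : 13 : 12).
Normalizing by 5+13+12 = 30 gives (1/6, 13/30, 2/5).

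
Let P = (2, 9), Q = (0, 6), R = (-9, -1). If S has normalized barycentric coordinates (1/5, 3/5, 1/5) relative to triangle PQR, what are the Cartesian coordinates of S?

(-7/5, 26/5)

S = (1/5)·P + (3/5)·Q + (1/5)·R.
x-coordinate: (1/5)·2 + (3/5)·0 + (1/5)·(-9) = -7/5.
y-coordinate: (1/5)·9 + (3/5)·6 + (1/5)·(-1) = 26/5.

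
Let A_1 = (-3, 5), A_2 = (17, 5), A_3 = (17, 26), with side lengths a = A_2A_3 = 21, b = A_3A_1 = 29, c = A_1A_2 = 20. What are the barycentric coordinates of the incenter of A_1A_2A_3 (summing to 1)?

(3/10, 29/70, 2/7)

The incenter has barycentric coordinates proportional to the opposite side lengths: (21 : 29 : 20).
Normalizing by 21+29+20 = 70 gives (3/10, 29/70, 2/7).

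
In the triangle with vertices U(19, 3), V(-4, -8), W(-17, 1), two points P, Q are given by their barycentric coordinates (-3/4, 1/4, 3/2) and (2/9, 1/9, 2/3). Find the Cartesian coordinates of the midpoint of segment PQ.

(-1739/72, -83/72)

Barycentric coordinates of the midpoint are the average: (-19/72, 13/72, 13/12).
Converting: (-19/72)·U + (13/72)·V + (13/12)·W = (-1739/72, -83/72).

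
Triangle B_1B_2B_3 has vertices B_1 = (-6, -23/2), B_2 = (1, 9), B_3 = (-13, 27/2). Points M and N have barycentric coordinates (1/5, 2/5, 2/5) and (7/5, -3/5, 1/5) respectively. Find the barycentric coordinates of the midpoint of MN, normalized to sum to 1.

Since both coordinate triples sum to 1, the midpoint's barycentrics are the componentwise average.
(1/5+7/5)/2 = 4/5; similarly -1/10 and 3/10.

(4/5, -1/10, 3/10)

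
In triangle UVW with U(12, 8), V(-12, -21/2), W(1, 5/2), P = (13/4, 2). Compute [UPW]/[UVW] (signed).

1/4

[UVW] = ½·(12·(-21/2−(5/2)) + (-12)·(5/2−8) + 1·(8−(-21/2))) = ½·(-156 + 66 + 37/2) = -143/4.
[UPW] = ½·(12·(2−(5/2)) + (13/4)·(5/2−8) + 1·(8−2)) = ½·(-6 − 143/8 + 6) = -143/16, so the ratio is (-143/16)/(-143/4) = 1/4.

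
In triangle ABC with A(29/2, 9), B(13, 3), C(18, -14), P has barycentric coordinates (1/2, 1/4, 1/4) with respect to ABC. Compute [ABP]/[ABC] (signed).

The signed ratio [ABP]/[ABC] equals the barycentric coordinate of P at vertex C, which is 1/4.

1/4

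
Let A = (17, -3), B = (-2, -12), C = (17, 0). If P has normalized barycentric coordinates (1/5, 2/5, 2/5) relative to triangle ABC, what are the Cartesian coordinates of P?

(47/5, -27/5)

P = (1/5)·A + (2/5)·B + (2/5)·C.
x-coordinate: (1/5)·17 + (2/5)·(-2) + (2/5)·17 = 47/5.
y-coordinate: (1/5)·(-3) + (2/5)·(-12) + (2/5)·0 = -27/5.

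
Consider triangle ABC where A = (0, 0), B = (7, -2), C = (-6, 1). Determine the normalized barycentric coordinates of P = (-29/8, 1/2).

Signed area of the reference triangle: [ABC] = ½·(0·(-2−1) + 7·(1−0) + (-6)·(0−(-2))) = ½·(0 + 7 − 12) = -5/2.
[PBC] = ½·((-29/8)·(-2−1) + 7·(1−(1/2)) + (-6)·(1/2−(-2))) = ½·(87/8 + 7/2 − 15) = -5/16, so the A-coordinate is (-5/16)/(-5/2) = 1/8.
[APC] = ½·(0·(1/2−1) + (-29/8)·(1−0) + (-6)·(0−(1/2))) = ½·(0 − 29/8 + 3) = -5/16, so the B-coordinate is 1/8.
[ABP] = ½·(0·(-2−(1/2)) + 7·(1/2−0) + (-29/8)·(0−(-2))) = ½·(0 + 7/2 − 29/4) = -15/8, so the C-coordinate is 3/4.

(1/8, 1/8, 3/4)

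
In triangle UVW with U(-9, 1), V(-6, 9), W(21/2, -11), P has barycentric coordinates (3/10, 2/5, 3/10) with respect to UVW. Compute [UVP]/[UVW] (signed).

3/10

The signed ratio [UVP]/[UVW] equals the barycentric coordinate of P at vertex W, which is 3/10.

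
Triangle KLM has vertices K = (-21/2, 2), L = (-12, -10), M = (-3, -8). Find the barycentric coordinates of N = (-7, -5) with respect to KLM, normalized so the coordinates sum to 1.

Signed area of the reference triangle: [KLM] = ½·((-21/2)·(-10−(-8)) + (-12)·(-8−2) + (-3)·(2−(-10))) = ½·(21 + 120 − 36) = 105/2.
[NLM] = ½·((-7)·(-10−(-8)) + (-12)·(-8−(-5)) + (-3)·(-5−(-10))) = ½·(14 + 36 − 15) = 35/2, so the K-coordinate is (35/2)/(105/2) = 1/3.
[KNM] = ½·((-21/2)·(-5−(-8)) + (-7)·(-8−2) + (-3)·(2−(-5))) = ½·(-63/2 + 70 − 21) = 35/4, so the L-coordinate is 1/6.
[KLN] = ½·((-21/2)·(-10−(-5)) + (-12)·(-5−2) + (-7)·(2−(-10))) = ½·(105/2 + 84 − 84) = 105/4, so the M-coordinate is 1/2.
Check: 1/3 + 1/6 + 1/2 = 1.

(1/3, 1/6, 1/2)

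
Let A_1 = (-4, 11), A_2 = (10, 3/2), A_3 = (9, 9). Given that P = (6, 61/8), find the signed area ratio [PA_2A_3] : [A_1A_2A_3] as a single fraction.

1/4

[A_1A_2A_3] = ½·((-4)·(3/2−9) + 10·(9−11) + 9·(11−(3/2))) = ½·(30 − 20 + 171/2) = 191/4.
[PA_2A_3] = ½·(6·(3/2−9) + 10·(9−(61/8)) + 9·(61/8−(3/2))) = ½·(-45 + 55/4 + 441/8) = 191/16, so the ratio is (191/16)/(191/4) = 1/4.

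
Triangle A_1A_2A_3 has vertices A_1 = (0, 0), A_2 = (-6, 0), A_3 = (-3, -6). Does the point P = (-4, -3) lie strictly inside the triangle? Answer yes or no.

yes

Barycentric coordinates of P: (1/12, 5/12, 1/2).
The three coordinates are positive, positive, positive; a point is interior exactly when all three are positive.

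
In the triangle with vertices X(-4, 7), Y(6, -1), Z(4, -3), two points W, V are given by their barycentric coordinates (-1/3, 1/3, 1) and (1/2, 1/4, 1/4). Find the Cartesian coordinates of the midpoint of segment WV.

Barycentric coordinates of the midpoint are the average: (1/12, 7/24, 5/8).
Converting: (1/12)·X + (7/24)·Y + (5/8)·Z = (47/12, -19/12).

(47/12, -19/12)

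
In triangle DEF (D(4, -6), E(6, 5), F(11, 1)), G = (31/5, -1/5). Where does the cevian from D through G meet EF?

Barycentric coordinates of G with respect to DEF: (2/5, 2/5, 1/5).
On side EF the D-coordinate is zero; dropping G's D-weight 2/5 and renormalizing the remaining 2/5 : 1/5 gives weights 2/3, 1/3 on E, F.
H = (2/3)·(6, 5) + (1/3)·(11, 1) = (23/3, 11/3).

(23/3, 11/3)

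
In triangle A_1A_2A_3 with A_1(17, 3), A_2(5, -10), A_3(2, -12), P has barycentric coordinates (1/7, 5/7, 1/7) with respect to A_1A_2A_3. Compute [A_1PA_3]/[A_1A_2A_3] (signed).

The signed ratio [A_1PA_3]/[A_1A_2A_3] equals the barycentric coordinate of P at vertex A_2, which is 5/7.

5/7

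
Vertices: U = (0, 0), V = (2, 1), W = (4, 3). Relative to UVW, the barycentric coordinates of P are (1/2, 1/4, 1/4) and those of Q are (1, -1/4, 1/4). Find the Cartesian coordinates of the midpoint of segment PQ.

Barycentric coordinates of the midpoint are the average: (3/4, 0, 1/4).
Converting: (3/4)·U + 0·V + (1/4)·W = (1, 3/4).

(1, 3/4)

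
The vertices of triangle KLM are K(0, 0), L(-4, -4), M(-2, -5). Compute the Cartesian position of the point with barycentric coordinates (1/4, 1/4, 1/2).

(-2, -7/2)

N = (1/4)·K + (1/4)·L + (1/2)·M.
x-coordinate: (1/4)·0 + (1/4)·(-4) + (1/2)·(-2) = -2.
y-coordinate: (1/4)·0 + (1/4)·(-4) + (1/2)·(-5) = -7/2.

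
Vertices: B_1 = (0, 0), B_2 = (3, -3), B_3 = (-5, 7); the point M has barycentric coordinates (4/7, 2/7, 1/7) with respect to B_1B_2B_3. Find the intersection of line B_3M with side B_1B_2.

Line B_3M meets B_1B_2 where the B_3-coordinate vanishes; zeroing M's B_3-weight and renormalizing leaves B_1, B_2-weights 4/7 : 2/7 → (2/3, 1/3).
So N = (2/3)·B_1 + (1/3)·B_2 = (1, -1).

(1, -1)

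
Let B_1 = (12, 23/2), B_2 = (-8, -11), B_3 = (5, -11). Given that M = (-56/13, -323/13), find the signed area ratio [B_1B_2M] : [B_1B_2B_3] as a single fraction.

16/13

[B_1B_2B_3] = ½·(12·(-11−(-11)) + (-8)·(-11−(23/2)) + 5·(23/2−(-11))) = ½·(0 + 180 + 225/2) = 585/4.
[B_1B_2M] = ½·(12·(-11−(-323/13)) + (-8)·(-323/13−(23/2)) + (-56/13)·(23/2−(-11))) = ½·(2160/13 + 3780/13 − 1260/13) = 180, so the ratio is 180/(585/4) = 16/13.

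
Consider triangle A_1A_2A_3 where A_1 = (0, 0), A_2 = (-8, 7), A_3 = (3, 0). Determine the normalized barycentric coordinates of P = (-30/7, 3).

(6/7, 3/7, -2/7)

Signed area of the reference triangle: [A_1A_2A_3] = ½·(0·(7−0) + (-8)·(0−0) + 3·(0−7)) = ½·(0 + 0 − 21) = -21/2.
[PA_2A_3] = ½·((-30/7)·(7−0) + (-8)·(0−3) + 3·(3−7)) = ½·(-30 + 24 − 12) = -9, so the A_1-coordinate is (-9)/(-21/2) = 6/7.
[A_1PA_3] = ½·(0·(3−0) + (-30/7)·(0−0) + 3·(0−3)) = ½·(0 + 0 − 9) = -9/2, so the A_2-coordinate is 3/7.
[A_1A_2P] = ½·(0·(7−3) + (-8)·(3−0) + (-30/7)·(0−7)) = ½·(0 − 24 + 30) = 3, so the A_3-coordinate is -2/7.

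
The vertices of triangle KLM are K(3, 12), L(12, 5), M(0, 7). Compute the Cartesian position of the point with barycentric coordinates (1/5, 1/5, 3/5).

(3, 38/5)

N = (1/5)·K + (1/5)·L + (3/5)·M.
x-coordinate: (1/5)·3 + (1/5)·12 + (3/5)·0 = 3.
y-coordinate: (1/5)·12 + (1/5)·5 + (3/5)·7 = 38/5.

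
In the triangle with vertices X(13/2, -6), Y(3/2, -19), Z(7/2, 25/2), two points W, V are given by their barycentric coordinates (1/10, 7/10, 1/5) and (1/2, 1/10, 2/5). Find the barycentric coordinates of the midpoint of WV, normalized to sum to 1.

Since both coordinate triples sum to 1, the midpoint's barycentrics are the componentwise average.
(1/10+1/2)/2 = 3/10; similarly 2/5 and 3/10.

(3/10, 2/5, 3/10)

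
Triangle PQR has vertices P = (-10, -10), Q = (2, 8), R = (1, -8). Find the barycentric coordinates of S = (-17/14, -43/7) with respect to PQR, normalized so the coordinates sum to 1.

Signed area of the reference triangle: [PQR] = ½·((-10)·(8−(-8)) + 2·(-8−(-10)) + 1·(-10−8)) = ½·(-160 + 4 − 18) = -87.
[SQR] = ½·((-17/14)·(8−(-8)) + 2·(-8−(-43/7)) + 1·(-43/7−8)) = ½·(-136/7 − 26/7 − 99/7) = -261/14, so the P-coordinate is (-261/14)/(-87) = 3/14.
[PSR] = ½·((-10)·(-43/7−(-8)) + (-17/14)·(-8−(-10)) + 1·(-10−(-43/7))) = ½·(-130/7 − 17/7 − 27/7) = -87/7, so the Q-coordinate is 1/7.
[PQS] = ½·((-10)·(8−(-43/7)) + 2·(-43/7−(-10)) + (-17/14)·(-10−8)) = ½·(-990/7 + 54/7 + 153/7) = -783/14, so the R-coordinate is 9/14.
Check: 3/14 + 1/7 + 9/14 = 1.

(3/14, 1/7, 9/14)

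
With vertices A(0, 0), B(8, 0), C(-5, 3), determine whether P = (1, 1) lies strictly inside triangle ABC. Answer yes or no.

Barycentric coordinates of P: (1/3, 1/3, 1/3).
The three coordinates are positive, positive, positive; a point is interior exactly when all three are positive.

yes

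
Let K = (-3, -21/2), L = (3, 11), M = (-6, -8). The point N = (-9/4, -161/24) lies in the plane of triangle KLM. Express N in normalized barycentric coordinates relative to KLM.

(3/4, 1/6, 1/12)

Signed area of the reference triangle: [KLM] = ½·((-3)·(11−(-8)) + 3·(-8−(-21/2)) + (-6)·(-21/2−11)) = ½·(-57 + 15/2 + 129) = 159/4.
[NLM] = ½·((-9/4)·(11−(-8)) + 3·(-8−(-161/24)) + (-6)·(-161/24−11)) = ½·(-171/4 − 31/8 + 425/4) = 477/16, so the K-coordinate is (477/16)/(159/4) = 3/4.
[KNM] = ½·((-3)·(-161/24−(-8)) + (-9/4)·(-8−(-21/2)) + (-6)·(-21/2−(-161/24))) = ½·(-31/8 − 45/8 + 91/4) = 53/8, so the L-coordinate is 1/6.
[KLN] = ½·((-3)·(11−(-161/24)) + 3·(-161/24−(-21/2)) + (-9/4)·(-21/2−11)) = ½·(-425/8 + 91/8 + 387/8) = 53/16, so the M-coordinate is 1/12.
Check: 3/4 + 1/6 + 1/12 = 1.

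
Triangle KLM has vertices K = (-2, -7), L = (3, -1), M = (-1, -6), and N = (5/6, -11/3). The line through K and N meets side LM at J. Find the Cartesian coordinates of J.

Barycentric coordinates of N with respect to KLM: (1/6, 1/2, 1/3).
On side LM the K-coordinate is zero; dropping N's K-weight 1/6 and renormalizing the remaining 1/2 : 1/3 gives weights 3/5, 2/5 on L, M.
J = (3/5)·(3, -1) + (2/5)·(-1, -6) = (7/5, -3).

(7/5, -3)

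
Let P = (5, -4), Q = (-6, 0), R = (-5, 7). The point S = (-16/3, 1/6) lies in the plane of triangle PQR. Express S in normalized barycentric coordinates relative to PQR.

Signed area of the reference triangle: [PQR] = ½·(5·(0−7) + (-6)·(7−(-4)) + (-5)·(-4−0)) = ½·(-35 − 66 + 20) = -81/2.
[SQR] = ½·((-16/3)·(0−7) + (-6)·(7−(1/6)) + (-5)·(1/6−0)) = ½·(112/3 − 41 − 5/6) = -9/4, so the P-coordinate is (-9/4)/(-81/2) = 1/18.
[PSR] = ½·(5·(1/6−7) + (-16/3)·(7−(-4)) + (-5)·(-4−(1/6))) = ½·(-205/6 − 176/3 + 125/6) = -36, so the Q-coordinate is 8/9.
[PQS] = ½·(5·(0−(1/6)) + (-6)·(1/6−(-4)) + (-16/3)·(-4−0)) = ½·(-5/6 − 25 + 64/3) = -9/4, so the R-coordinate is 1/18.

(1/18, 8/9, 1/18)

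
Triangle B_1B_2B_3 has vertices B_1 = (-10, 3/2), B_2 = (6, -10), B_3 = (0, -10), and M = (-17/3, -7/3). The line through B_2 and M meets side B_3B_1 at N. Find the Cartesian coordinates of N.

(-8, -4/5)

Barycentric coordinates of M with respect to B_1B_2B_3: (2/3, 1/6, 1/6).
On side B_3B_1 the B_2-coordinate is zero; dropping M's B_2-weight 1/6 and renormalizing the remaining 1/6 : 2/3 gives weights 1/5, 4/5 on B_3, B_1.
N = (1/5)·(0, -10) + (4/5)·(-10, 3/2) = (-8, -4/5).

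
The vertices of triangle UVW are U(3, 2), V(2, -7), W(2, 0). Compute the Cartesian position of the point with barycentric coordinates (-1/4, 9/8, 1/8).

(7/4, -67/8)

P = (-1/4)·U + (9/8)·V + (1/8)·W.
x-coordinate: (-1/4)·3 + (9/8)·2 + (1/8)·2 = 7/4.
y-coordinate: (-1/4)·2 + (9/8)·(-7) + (1/8)·0 = -67/8.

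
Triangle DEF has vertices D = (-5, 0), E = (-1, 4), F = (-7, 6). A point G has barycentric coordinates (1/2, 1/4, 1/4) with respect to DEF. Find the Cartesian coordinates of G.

G = (1/2)·D + (1/4)·E + (1/4)·F.
x-coordinate: (1/2)·(-5) + (1/4)·(-1) + (1/4)·(-7) = -9/2.
y-coordinate: (1/2)·0 + (1/4)·4 + (1/4)·6 = 5/2.

(-9/2, 5/2)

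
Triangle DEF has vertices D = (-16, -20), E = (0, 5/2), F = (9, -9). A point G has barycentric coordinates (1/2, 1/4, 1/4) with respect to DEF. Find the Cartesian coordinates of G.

(-23/4, -93/8)

G = (1/2)·D + (1/4)·E + (1/4)·F.
x-coordinate: (1/2)·(-16) + (1/4)·0 + (1/4)·9 = -23/4.
y-coordinate: (1/2)·(-20) + (1/4)·(5/2) + (1/4)·(-9) = -93/8.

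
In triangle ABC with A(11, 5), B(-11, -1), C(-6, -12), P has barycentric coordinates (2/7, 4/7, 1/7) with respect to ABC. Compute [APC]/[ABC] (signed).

4/7

The signed ratio [APC]/[ABC] equals the barycentric coordinate of P at vertex B, which is 4/7.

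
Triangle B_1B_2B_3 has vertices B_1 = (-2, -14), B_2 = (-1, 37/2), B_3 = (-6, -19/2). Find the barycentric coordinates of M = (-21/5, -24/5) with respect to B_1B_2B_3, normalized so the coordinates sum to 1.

Signed area of the reference triangle: [B_1B_2B_3] = ½·((-2)·(37/2−(-19/2)) + (-1)·(-19/2−(-14)) + (-6)·(-14−(37/2))) = ½·(-56 − 9/2 + 195) = 269/4.
[MB_2B_3] = ½·((-21/5)·(37/2−(-19/2)) + (-1)·(-19/2−(-24/5)) + (-6)·(-24/5−(37/2))) = ½·(-588/5 + 47/10 + 699/5) = 269/20, so the B_1-coordinate is (269/20)/(269/4) = 1/5.
[B_1MB_3] = ½·((-2)·(-24/5−(-19/2)) + (-21/5)·(-19/2−(-14)) + (-6)·(-14−(-24/5))) = ½·(-47/5 − 189/10 + 276/5) = 269/20, so the B_2-coordinate is 1/5.
[B_1B_2M] = ½·((-2)·(37/2−(-24/5)) + (-1)·(-24/5−(-14)) + (-21/5)·(-14−(37/2))) = ½·(-233/5 − 46/5 + 273/2) = 807/20, so the B_3-coordinate is 3/5.

(1/5, 1/5, 3/5)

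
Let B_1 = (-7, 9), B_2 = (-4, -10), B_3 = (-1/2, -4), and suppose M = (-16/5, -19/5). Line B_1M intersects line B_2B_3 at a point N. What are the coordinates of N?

(-9/4, -7)

Barycentric coordinates of M with respect to B_1B_2B_3: (1/5, 2/5, 2/5).
On side B_2B_3 the B_1-coordinate is zero; dropping M's B_1-weight 1/5 and renormalizing the remaining 2/5 : 2/5 gives weights 1/2, 1/2 on B_2, B_3.
N = (1/2)·(-4, -10) + (1/2)·(-1/2, -4) = (-9/4, -7).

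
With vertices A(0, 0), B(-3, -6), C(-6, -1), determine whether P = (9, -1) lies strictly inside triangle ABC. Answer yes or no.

Barycentric coordinates of P: (25/11, 5/11, -19/11).
The three coordinates are positive, positive, negative; a point is interior exactly when all three are positive.

no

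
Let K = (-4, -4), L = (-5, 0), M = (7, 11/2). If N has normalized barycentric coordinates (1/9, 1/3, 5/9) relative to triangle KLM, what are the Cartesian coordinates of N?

N = (1/9)·K + (1/3)·L + (5/9)·M.
x-coordinate: (1/9)·(-4) + (1/3)·(-5) + (5/9)·7 = 16/9.
y-coordinate: (1/9)·(-4) + (1/3)·0 + (5/9)·(11/2) = 47/18.

(16/9, 47/18)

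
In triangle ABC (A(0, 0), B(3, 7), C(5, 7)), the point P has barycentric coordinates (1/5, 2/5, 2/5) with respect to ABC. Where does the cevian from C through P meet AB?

Line CP meets AB where the C-coordinate vanishes; zeroing P's C-weight and renormalizing leaves A, B-weights 1/5 : 2/5 → (1/3, 2/3).
So Q = (1/3)·A + (2/3)·B = (2, 14/3).

(2, 14/3)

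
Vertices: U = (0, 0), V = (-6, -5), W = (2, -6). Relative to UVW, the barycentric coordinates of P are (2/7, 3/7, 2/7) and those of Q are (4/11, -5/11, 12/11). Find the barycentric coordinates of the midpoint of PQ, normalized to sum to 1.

Since both coordinate triples sum to 1, the midpoint's barycentrics are the componentwise average.
(2/7+4/11)/2 = 25/77; similarly -1/77 and 53/77.

(25/77, -1/77, 53/77)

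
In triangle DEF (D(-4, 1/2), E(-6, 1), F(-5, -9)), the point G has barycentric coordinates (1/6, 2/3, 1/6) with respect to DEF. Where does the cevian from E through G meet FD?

Line EG meets FD where the E-coordinate vanishes; zeroing G's E-weight and renormalizing leaves F, D-weights 1/6 : 1/6 → (1/2, 1/2).
So H = (1/2)·F + (1/2)·D = (-9/2, -17/4).

(-9/2, -17/4)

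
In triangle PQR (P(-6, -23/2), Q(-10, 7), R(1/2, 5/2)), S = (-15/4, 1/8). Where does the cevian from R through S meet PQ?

Barycentric coordinates of S with respect to PQR: (1/4, 1/4, 1/2).
On side PQ the R-coordinate is zero; dropping S's R-weight 1/2 and renormalizing the remaining 1/4 : 1/4 gives weights 1/2, 1/2 on P, Q.
T = (1/2)·(-6, -23/2) + (1/2)·(-10, 7) = (-8, -9/4).

(-8, -9/4)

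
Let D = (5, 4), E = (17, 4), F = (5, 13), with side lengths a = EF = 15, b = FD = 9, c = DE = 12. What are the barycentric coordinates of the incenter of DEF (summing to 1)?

(5/12, 1/4, 1/3)

The incenter has barycentric coordinates proportional to the opposite side lengths: (15 : 9 : 12).
Normalizing by 15+9+12 = 36 gives (5/12, 1/4, 1/3).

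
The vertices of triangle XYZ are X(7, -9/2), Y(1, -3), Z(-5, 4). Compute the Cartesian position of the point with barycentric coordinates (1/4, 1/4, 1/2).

W = (1/4)·X + (1/4)·Y + (1/2)·Z.
x-coordinate: (1/4)·7 + (1/4)·1 + (1/2)·(-5) = -1/2.
y-coordinate: (1/4)·(-9/2) + (1/4)·(-3) + (1/2)·4 = 1/8.

(-1/2, 1/8)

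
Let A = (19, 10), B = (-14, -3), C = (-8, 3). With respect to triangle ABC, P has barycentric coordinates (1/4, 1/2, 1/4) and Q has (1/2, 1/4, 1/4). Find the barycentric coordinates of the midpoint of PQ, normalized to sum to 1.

Since both coordinate triples sum to 1, the midpoint's barycentrics are the componentwise average.
(1/4+1/2)/2 = 3/8; similarly 3/8 and 1/4.

(3/8, 3/8, 1/4)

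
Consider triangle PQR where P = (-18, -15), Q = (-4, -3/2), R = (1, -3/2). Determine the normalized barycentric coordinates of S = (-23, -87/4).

(3/2, -9/10, 2/5)

Signed area of the reference triangle: [PQR] = ½·((-18)·(-3/2−(-3/2)) + (-4)·(-3/2−(-15)) + 1·(-15−(-3/2))) = ½·(0 − 54 − 27/2) = -135/4.
[SQR] = ½·((-23)·(-3/2−(-3/2)) + (-4)·(-3/2−(-87/4)) + 1·(-87/4−(-3/2))) = ½·(0 − 81 − 81/4) = -405/8, so the P-coordinate is (-405/8)/(-135/4) = 3/2.
[PSR] = ½·((-18)·(-87/4−(-3/2)) + (-23)·(-3/2−(-15)) + 1·(-15−(-87/4))) = ½·(729/2 − 621/2 + 27/4) = 243/8, so the Q-coordinate is -9/10.
[PQS] = ½·((-18)·(-3/2−(-87/4)) + (-4)·(-87/4−(-15)) + (-23)·(-15−(-3/2))) = ½·(-729/2 + 27 + 621/2) = -27/2, so the R-coordinate is 2/5.
Check: 3/2 − 9/10 + 2/5 = 1.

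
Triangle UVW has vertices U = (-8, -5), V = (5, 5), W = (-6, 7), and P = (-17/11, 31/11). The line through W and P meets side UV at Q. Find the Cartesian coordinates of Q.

(1/8, 5/4)

Barycentric coordinates of P with respect to UVW: (3/11, 5/11, 3/11).
On side UV the W-coordinate is zero; dropping P's W-weight 3/11 and renormalizing the remaining 3/11 : 5/11 gives weights 3/8, 5/8 on U, V.
Q = (3/8)·(-8, -5) + (5/8)·(5, 5) = (1/8, 5/4).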